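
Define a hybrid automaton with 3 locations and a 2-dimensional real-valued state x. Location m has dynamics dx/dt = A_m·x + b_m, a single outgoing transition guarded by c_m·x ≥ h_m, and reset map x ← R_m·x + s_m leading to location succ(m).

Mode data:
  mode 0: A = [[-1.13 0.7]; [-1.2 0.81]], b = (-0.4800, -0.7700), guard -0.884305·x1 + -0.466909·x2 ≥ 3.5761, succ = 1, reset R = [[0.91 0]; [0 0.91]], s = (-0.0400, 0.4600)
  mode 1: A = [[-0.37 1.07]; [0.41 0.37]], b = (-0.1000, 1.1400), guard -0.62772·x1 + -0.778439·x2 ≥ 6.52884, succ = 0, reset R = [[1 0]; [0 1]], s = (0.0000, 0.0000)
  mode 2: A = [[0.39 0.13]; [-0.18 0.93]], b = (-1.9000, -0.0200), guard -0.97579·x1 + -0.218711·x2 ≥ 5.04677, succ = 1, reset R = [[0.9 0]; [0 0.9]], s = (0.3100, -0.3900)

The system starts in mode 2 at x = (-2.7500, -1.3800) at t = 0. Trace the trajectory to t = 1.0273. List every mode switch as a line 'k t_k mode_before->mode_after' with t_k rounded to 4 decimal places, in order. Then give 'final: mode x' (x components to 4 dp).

1 0.5634 2->1
final: 1 -4.4795 -2.7463

Mode 2: guard c·x = 5.0468 hit at Δt = 0.5634 (t = 0.5634), x⁻ = (-4.7547, -1.8619) → reset → x⁺ = (-3.9692, -2.0657), jump to mode 1
Mode 1: flow for 0.4639 to horizon, guard not reached → x = (-4.4795, -2.7463)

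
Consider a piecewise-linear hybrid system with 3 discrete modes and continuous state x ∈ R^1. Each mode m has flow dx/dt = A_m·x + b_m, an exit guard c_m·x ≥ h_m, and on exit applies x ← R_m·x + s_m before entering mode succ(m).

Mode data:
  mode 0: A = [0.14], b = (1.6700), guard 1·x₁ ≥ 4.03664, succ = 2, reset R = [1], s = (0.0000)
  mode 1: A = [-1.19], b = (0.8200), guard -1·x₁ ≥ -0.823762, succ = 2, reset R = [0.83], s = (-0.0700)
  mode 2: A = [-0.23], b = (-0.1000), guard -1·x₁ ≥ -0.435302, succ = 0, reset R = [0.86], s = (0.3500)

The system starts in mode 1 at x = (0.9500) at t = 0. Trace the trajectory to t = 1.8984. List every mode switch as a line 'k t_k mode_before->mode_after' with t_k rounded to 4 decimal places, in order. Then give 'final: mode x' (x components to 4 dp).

Mode 1: guard c·x = -0.8238 hit at Δt = 0.5557 (t = 0.5557), x⁻ = (0.8238) → reset → x⁺ = (0.6137), jump to mode 2
Mode 2: guard c·x = -0.4353 hit at Δt = 0.8110 (t = 1.3667), x⁻ = (0.4353) → reset → x⁺ = (0.7244), jump to mode 0
Mode 0: flow for 0.5317 to horizon, guard not reached → x = (1.7022)

1 0.5557 1->2
2 1.3667 2->0
final: 0 1.7022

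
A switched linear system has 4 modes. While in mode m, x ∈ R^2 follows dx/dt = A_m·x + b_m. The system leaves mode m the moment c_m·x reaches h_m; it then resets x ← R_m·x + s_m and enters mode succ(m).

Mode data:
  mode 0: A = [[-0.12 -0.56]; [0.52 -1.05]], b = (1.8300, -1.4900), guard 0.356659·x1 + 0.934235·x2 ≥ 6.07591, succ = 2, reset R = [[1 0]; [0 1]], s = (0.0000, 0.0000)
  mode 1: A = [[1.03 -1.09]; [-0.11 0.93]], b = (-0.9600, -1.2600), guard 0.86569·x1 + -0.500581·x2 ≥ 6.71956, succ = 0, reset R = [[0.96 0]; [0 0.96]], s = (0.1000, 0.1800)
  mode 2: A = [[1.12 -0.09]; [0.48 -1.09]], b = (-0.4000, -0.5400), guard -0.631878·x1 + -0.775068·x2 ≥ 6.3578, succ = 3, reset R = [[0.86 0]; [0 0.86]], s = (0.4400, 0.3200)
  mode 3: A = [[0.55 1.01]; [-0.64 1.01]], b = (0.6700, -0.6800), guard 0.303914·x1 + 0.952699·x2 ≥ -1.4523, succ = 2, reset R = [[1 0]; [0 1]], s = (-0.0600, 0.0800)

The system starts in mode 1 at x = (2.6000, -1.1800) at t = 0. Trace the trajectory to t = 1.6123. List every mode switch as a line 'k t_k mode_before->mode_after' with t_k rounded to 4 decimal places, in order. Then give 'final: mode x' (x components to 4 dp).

Mode 1: guard c·x = 6.7196 hit at Δt = 0.5912 (t = 0.5912), x⁻ = (5.8156, -3.3662) → reset → x⁺ = (5.6830, -3.0516), jump to mode 0
Mode 0: flow for 1.0211 to horizon, guard not reached → x = (7.4027, 0.2572)

1 0.5912 1->0
final: 0 7.4027 0.2572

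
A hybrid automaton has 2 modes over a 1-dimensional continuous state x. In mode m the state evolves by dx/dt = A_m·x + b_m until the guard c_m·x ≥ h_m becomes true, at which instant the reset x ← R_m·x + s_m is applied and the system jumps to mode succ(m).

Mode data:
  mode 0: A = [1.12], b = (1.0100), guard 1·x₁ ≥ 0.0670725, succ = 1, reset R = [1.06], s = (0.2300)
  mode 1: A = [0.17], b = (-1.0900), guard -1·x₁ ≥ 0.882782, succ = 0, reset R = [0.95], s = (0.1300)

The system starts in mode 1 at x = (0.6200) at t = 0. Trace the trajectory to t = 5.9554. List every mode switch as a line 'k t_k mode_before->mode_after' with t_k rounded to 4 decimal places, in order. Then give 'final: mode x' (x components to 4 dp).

Mode 1: guard c·x = 0.8828 hit at Δt = 1.3570 (t = 1.3570), x⁻ = (-0.8828) → reset → x⁺ = (-0.7086), jump to mode 0
Mode 0: guard c·x = 0.0671 hit at Δt = 1.4399 (t = 2.7969), x⁻ = (0.0671) → reset → x⁺ = (0.3011), jump to mode 1
Mode 1: guard c·x = 0.8828 hit at Δt = 1.0417 (t = 3.8386), x⁻ = (-0.8828) → reset → x⁺ = (-0.7086), jump to mode 0
Mode 0: guard c·x = 0.0671 hit at Δt = 1.4399 (t = 5.2785), x⁻ = (0.0671) → reset → x⁺ = (0.3011), jump to mode 1
Mode 1: flow for 0.6769 to horizon, guard not reached → x = (-0.4441)

1 1.3570 1->0
2 2.7969 0->1
3 3.8386 1->0
4 5.2785 0->1
final: 1 -0.4441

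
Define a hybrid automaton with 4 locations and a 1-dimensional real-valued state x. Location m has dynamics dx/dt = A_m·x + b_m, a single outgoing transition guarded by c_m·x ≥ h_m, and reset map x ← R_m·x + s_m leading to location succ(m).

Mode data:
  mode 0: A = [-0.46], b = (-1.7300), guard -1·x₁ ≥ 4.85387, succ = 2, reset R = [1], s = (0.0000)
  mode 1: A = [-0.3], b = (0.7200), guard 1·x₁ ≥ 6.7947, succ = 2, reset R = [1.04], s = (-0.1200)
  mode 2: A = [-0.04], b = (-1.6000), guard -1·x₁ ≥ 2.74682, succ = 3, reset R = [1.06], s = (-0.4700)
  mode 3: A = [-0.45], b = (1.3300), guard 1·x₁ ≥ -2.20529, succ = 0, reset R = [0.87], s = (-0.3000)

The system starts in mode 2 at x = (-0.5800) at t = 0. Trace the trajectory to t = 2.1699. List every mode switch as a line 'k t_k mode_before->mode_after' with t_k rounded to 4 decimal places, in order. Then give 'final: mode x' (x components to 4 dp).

Mode 2: guard c·x = 2.7468 hit at Δt = 1.4134 (t = 1.4134), x⁻ = (-2.7468) → reset → x⁺ = (-3.3816), jump to mode 3
Mode 3: guard c·x = -2.2053 hit at Δt = 0.4563 (t = 1.8697), x⁻ = (-2.2053) → reset → x⁺ = (-2.2186), jump to mode 0
Mode 0: flow for 0.3002 to horizon, guard not reached → x = (-2.4175)

1 1.4134 2->3
2 1.8697 3->0
final: 0 -2.4175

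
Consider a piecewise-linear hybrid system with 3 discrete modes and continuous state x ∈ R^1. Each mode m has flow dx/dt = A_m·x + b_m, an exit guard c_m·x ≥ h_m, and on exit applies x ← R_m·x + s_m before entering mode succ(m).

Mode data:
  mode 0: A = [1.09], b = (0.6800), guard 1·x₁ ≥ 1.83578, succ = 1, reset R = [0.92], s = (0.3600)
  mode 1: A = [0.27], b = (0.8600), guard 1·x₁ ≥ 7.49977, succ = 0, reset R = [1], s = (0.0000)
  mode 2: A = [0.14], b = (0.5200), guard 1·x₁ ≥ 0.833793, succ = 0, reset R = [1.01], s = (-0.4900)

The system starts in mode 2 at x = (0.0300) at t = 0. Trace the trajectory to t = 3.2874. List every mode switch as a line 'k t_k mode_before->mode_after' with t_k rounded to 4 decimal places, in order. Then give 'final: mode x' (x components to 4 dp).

Mode 2: guard c·x = 0.8338 hit at Δt = 1.3891 (t = 1.3891), x⁻ = (0.8338) → reset → x⁺ = (0.3521), jump to mode 0
Mode 0: guard c·x = 1.8358 hit at Δt = 0.8480 (t = 2.2371), x⁻ = (1.8358) → reset → x⁺ = (2.0489), jump to mode 1
Mode 1: flow for 1.0503 to horizon, guard not reached → x = (3.7651)

1 1.3891 2->0
2 2.2371 0->1
final: 1 3.7651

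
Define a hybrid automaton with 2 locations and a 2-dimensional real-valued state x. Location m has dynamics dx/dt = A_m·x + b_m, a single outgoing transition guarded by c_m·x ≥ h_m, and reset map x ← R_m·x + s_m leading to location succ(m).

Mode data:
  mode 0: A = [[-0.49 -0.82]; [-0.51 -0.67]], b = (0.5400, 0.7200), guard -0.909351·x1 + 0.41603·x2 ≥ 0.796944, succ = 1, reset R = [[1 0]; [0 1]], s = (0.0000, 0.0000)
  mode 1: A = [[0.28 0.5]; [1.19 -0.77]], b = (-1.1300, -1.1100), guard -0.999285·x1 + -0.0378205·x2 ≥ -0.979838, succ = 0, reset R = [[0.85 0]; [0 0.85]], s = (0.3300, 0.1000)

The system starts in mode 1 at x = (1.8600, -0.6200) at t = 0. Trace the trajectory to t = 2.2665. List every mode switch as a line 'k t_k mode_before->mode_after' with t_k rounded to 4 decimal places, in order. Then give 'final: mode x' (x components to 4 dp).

1 1.1173 1->0
final: 0 0.9847 0.2336

Mode 1: guard c·x = -0.9798 hit at Δt = 1.1173 (t = 1.1173), x⁻ = (0.9765, 0.1070) → reset → x⁺ = (1.1600, 0.1910), jump to mode 0
Mode 0: flow for 1.1492 to horizon, guard not reached → x = (0.9847, 0.2336)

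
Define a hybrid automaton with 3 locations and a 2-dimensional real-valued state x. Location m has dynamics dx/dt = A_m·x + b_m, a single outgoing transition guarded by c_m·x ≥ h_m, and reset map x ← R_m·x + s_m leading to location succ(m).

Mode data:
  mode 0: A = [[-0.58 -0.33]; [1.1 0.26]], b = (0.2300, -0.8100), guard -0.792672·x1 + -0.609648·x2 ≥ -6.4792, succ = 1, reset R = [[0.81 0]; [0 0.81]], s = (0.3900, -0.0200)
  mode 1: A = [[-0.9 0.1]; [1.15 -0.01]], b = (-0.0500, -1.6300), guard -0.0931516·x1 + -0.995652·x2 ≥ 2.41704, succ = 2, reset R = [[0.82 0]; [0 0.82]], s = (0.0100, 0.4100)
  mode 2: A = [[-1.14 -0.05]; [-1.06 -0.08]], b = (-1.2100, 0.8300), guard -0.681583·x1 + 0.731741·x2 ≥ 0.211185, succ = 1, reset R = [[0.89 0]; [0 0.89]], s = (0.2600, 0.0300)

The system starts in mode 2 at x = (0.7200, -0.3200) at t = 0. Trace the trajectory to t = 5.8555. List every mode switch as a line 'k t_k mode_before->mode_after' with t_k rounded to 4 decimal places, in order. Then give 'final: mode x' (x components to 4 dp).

1 0.6517 2->1
2 2.1840 1->2
3 3.0690 2->1
4 4.1575 1->2
5 4.9867 2->1
final: 1 -0.2762 -2.0104

Mode 2: guard c·x = 0.2112 hit at Δt = 0.6517 (t = 0.6517), x⁻ = (-0.2108, 0.0923) → reset → x⁺ = (0.0724, 0.1121), jump to mode 1
Mode 1: guard c·x = 2.4170 hit at Δt = 1.5323 (t = 2.1840), x⁻ = (-0.1401, -2.4145) → reset → x⁺ = (-0.1049, -1.5699), jump to mode 2
Mode 2: guard c·x = 0.2112 hit at Δt = 0.8850 (t = 3.0690), x⁻ = (-0.6877, -0.3519) → reset → x⁺ = (-0.3520, -0.2832), jump to mode 1
Mode 1: guard c·x = 2.4170 hit at Δt = 1.0886 (t = 4.1575), x⁻ = (-0.2725, -2.4021) → reset → x⁺ = (-0.2134, -1.5597), jump to mode 2
Mode 2: guard c·x = 0.2112 hit at Δt = 0.8292 (t = 4.9867), x⁻ = (-0.7077, -0.3706) → reset → x⁺ = (-0.3699, -0.2998), jump to mode 1
Mode 1: flow for 0.8688 to horizon, guard not reached → x = (-0.2762, -2.0104)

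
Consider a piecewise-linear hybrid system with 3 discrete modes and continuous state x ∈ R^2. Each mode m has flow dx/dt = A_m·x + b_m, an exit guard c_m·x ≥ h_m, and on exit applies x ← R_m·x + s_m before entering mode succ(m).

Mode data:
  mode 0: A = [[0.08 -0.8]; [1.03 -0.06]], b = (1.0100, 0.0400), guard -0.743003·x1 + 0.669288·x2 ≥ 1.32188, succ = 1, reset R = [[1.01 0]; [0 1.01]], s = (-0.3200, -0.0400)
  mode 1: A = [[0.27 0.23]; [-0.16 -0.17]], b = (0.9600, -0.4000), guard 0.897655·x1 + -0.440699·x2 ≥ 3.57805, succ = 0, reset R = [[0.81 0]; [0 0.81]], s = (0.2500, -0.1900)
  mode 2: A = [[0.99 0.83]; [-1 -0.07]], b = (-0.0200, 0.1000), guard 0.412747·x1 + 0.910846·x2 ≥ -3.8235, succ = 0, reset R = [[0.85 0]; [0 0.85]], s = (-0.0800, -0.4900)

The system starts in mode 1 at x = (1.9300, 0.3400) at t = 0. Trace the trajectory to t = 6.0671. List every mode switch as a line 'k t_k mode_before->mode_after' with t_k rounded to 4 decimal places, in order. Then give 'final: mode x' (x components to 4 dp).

Mode 1: guard c·x = 3.5781 hit at Δt = 1.0560 (t = 1.0560), x⁻ = (3.7210, -0.5398) → reset → x⁺ = (3.2640, -0.6273), jump to mode 0
Mode 0: guard c·x = 1.3219 hit at Δt = 1.5480 (t = 2.6040), x⁻ = (2.5143, 4.7662) → reset → x⁺ = (2.2194, 4.7739), jump to mode 1
Mode 1: guard c·x = 3.5781 hit at Δt = 1.1154 (t = 3.7194), x⁻ = (5.4198, 2.9204) → reset → x⁺ = (4.6400, 2.1756), jump to mode 0
Mode 0: guard c·x = 1.3219 hit at Δt = 0.8214 (t = 4.5407), x⁻ = (3.1476, 5.4693) → reset → x⁺ = (2.8590, 5.4840), jump to mode 1
Mode 1: guard c·x = 3.5781 hit at Δt = 0.9296 (t = 5.4703), x⁻ = (5.8222, 3.7401) → reset → x⁺ = (4.9660, 2.8395), jump to mode 0
Mode 0: flow for 0.5968 to horizon, guard not reached → x = (3.7671, 5.4637)

1 1.0560 1->0
2 2.6040 0->1
3 3.7194 1->0
4 4.5407 0->1
5 5.4703 1->0
final: 0 3.7671 5.4637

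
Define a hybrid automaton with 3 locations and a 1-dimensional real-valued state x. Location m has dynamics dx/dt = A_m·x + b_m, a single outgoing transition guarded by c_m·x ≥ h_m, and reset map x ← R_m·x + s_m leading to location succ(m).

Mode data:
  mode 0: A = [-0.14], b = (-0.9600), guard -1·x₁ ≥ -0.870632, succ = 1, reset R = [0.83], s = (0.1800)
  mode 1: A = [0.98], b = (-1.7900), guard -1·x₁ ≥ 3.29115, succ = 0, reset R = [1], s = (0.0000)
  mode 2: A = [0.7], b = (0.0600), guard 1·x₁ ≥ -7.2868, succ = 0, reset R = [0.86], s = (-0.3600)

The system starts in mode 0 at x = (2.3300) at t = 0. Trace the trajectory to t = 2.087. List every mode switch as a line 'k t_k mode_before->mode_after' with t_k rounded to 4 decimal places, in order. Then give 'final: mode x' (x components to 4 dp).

1 1.2356 0->1
final: 1 -0.3016

Mode 0: guard c·x = -0.8706 hit at Δt = 1.2356 (t = 1.2356), x⁻ = (0.8706) → reset → x⁺ = (0.9026), jump to mode 1
Mode 1: flow for 0.8514 to horizon, guard not reached → x = (-0.3016)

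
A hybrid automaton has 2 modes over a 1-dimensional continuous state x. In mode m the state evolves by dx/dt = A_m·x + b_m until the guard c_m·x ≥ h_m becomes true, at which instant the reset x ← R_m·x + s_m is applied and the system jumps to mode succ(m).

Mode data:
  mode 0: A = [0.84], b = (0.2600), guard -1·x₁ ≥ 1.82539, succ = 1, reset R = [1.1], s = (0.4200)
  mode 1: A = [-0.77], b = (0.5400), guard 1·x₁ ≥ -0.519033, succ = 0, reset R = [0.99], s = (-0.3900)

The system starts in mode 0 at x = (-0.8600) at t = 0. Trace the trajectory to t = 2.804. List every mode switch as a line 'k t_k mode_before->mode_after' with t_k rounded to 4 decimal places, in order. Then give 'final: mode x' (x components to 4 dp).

1 1.2059 0->1
2 2.0229 1->0
final: 0 -1.4550

Mode 0: guard c·x = 1.8254 hit at Δt = 1.2059 (t = 1.2059), x⁻ = (-1.8254) → reset → x⁺ = (-1.5879), jump to mode 1
Mode 1: guard c·x = -0.5190 hit at Δt = 0.8170 (t = 2.0229), x⁻ = (-0.5190) → reset → x⁺ = (-0.9038), jump to mode 0
Mode 0: flow for 0.7811 to horizon, guard not reached → x = (-1.4550)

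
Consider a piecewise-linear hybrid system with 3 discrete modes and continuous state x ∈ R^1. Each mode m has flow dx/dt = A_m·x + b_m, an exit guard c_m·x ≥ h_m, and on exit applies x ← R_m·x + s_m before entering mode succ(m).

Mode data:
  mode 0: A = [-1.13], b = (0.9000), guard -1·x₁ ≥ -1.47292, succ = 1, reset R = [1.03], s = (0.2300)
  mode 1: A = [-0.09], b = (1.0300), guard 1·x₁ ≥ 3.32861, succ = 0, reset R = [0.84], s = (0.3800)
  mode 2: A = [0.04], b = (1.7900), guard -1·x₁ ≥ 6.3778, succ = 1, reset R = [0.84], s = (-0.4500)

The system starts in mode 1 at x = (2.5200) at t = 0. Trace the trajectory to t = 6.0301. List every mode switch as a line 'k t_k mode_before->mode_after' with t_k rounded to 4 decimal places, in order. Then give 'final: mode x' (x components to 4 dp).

1 1.0553 1->0
2 2.1684 0->1
3 4.1466 1->0
4 5.2597 0->1
final: 1 2.3967

Mode 1: guard c·x = 3.3286 hit at Δt = 1.0553 (t = 1.0553), x⁻ = (3.3286) → reset → x⁺ = (3.1760), jump to mode 0
Mode 0: guard c·x = -1.4729 hit at Δt = 1.1131 (t = 2.1684), x⁻ = (1.4729) → reset → x⁺ = (1.7471), jump to mode 1
Mode 1: guard c·x = 3.3286 hit at Δt = 1.9782 (t = 4.1466), x⁻ = (3.3286) → reset → x⁺ = (3.1760), jump to mode 0
Mode 0: guard c·x = -1.4729 hit at Δt = 1.1131 (t = 5.2597), x⁻ = (1.4729) → reset → x⁺ = (1.7471), jump to mode 1
Mode 1: flow for 0.7704 to horizon, guard not reached → x = (2.3967)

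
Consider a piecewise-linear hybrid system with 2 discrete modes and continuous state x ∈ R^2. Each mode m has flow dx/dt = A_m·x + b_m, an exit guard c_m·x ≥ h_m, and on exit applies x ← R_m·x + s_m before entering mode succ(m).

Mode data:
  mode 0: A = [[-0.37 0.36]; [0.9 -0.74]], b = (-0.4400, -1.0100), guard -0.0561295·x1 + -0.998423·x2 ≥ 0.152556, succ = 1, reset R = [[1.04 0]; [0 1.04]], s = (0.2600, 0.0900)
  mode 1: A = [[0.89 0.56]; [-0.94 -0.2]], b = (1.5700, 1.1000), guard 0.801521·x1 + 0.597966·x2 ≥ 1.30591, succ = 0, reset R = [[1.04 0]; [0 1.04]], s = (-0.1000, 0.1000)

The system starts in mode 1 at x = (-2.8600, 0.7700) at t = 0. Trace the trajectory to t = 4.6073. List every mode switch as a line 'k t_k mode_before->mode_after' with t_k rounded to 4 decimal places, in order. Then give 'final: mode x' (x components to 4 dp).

1 1.2745 1->0
2 2.6922 0->1
3 3.6138 1->0
final: 0 0.3972 0.2057

Mode 1: guard c·x = 1.3059 hit at Δt = 1.2745 (t = 1.2745), x⁻ = (-1.8307, 4.6379) → reset → x⁺ = (-2.0040, 4.9234), jump to mode 0
Mode 0: guard c·x = 0.1526 hit at Δt = 1.4177 (t = 2.6922), x⁻ = (-1.0032, -0.0964) → reset → x⁺ = (-0.7833, -0.0103), jump to mode 1
Mode 1: guard c·x = 1.3059 hit at Δt = 0.9216 (t = 3.6138), x⁻ = (0.9022, 0.9746) → reset → x⁺ = (0.8383, 1.1136), jump to mode 0
Mode 0: flow for 0.9935 to horizon, guard not reached → x = (0.3972, 0.2057)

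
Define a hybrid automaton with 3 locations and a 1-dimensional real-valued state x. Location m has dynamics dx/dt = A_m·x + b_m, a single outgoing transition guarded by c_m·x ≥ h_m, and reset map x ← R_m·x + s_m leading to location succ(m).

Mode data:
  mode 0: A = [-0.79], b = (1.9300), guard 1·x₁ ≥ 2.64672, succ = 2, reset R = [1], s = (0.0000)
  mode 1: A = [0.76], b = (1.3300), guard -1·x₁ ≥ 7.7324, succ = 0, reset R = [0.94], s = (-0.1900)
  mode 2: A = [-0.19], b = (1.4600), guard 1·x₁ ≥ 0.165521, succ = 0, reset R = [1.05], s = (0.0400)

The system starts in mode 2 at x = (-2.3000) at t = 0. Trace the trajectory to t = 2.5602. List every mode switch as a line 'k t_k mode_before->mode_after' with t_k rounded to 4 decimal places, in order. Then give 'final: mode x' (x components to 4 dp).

1 1.4927 2->0
final: 0 1.4838

Mode 2: guard c·x = 0.1655 hit at Δt = 1.4927 (t = 1.4927), x⁻ = (0.1655) → reset → x⁺ = (0.2138), jump to mode 0
Mode 0: flow for 1.0675 to horizon, guard not reached → x = (1.4838)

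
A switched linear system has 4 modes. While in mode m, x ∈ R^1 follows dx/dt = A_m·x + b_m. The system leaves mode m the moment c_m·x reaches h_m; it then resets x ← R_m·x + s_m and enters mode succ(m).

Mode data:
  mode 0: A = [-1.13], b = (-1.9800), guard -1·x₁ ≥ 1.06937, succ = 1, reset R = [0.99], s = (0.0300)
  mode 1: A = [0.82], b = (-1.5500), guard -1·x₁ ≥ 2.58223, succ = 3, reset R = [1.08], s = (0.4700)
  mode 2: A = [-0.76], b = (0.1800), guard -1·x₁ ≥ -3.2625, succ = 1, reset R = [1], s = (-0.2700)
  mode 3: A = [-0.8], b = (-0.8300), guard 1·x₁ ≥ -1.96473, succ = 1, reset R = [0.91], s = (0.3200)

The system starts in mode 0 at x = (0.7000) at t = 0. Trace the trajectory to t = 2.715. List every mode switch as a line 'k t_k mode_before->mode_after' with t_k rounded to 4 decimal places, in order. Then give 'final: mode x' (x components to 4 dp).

Mode 0: guard c·x = 1.0694 hit at Δt = 1.1314 (t = 1.1314), x⁻ = (-1.0694) → reset → x⁺ = (-1.0287), jump to mode 1
Mode 1: guard c·x = 2.5822 hit at Δt = 0.5204 (t = 1.6518), x⁻ = (-2.5822) → reset → x⁺ = (-2.3188), jump to mode 3
Mode 3: guard c·x = -1.9647 hit at Δt = 0.4043 (t = 2.0561), x⁻ = (-1.9647) → reset → x⁺ = (-1.4679), jump to mode 1
Mode 1: guard c·x = 2.5822 hit at Δt = 0.3495 (t = 2.4055), x⁻ = (-2.5822) → reset → x⁺ = (-2.3188), jump to mode 3
Mode 3: flow for 0.3095 to horizon, guard not reached → x = (-2.0378)

1 1.1314 0->1
2 1.6518 1->3
3 2.0561 3->1
4 2.4055 1->3
final: 3 -2.0378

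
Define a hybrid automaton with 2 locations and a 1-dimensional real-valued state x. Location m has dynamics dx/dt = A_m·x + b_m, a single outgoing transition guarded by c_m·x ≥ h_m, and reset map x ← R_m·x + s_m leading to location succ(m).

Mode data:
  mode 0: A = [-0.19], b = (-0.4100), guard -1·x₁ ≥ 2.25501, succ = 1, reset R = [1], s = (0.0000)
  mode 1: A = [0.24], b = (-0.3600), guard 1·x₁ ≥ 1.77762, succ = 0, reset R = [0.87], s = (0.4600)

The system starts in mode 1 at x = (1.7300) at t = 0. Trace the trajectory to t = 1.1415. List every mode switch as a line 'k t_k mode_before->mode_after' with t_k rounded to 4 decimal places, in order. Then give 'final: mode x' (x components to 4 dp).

1 0.7841 1->0
final: 0 1.7331

Mode 1: guard c·x = 1.7776 hit at Δt = 0.7841 (t = 0.7841), x⁻ = (1.7776) → reset → x⁺ = (2.0065), jump to mode 0
Mode 0: flow for 0.3574 to horizon, guard not reached → x = (1.7331)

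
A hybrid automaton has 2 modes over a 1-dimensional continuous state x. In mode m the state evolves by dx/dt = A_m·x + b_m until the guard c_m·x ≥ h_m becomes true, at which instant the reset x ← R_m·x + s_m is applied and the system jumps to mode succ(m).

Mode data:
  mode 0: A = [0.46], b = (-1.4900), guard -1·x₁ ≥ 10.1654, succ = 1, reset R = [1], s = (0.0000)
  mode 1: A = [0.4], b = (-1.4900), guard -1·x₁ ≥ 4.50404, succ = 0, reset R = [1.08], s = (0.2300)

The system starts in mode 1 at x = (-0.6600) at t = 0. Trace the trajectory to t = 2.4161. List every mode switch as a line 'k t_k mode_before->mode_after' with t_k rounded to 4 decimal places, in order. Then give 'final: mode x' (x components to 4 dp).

1 1.5737 1->0
final: 0 -8.3609

Mode 1: guard c·x = 4.5040 hit at Δt = 1.5737 (t = 1.5737), x⁻ = (-4.5040) → reset → x⁺ = (-4.6344), jump to mode 0
Mode 0: flow for 0.8424 to horizon, guard not reached → x = (-8.3609)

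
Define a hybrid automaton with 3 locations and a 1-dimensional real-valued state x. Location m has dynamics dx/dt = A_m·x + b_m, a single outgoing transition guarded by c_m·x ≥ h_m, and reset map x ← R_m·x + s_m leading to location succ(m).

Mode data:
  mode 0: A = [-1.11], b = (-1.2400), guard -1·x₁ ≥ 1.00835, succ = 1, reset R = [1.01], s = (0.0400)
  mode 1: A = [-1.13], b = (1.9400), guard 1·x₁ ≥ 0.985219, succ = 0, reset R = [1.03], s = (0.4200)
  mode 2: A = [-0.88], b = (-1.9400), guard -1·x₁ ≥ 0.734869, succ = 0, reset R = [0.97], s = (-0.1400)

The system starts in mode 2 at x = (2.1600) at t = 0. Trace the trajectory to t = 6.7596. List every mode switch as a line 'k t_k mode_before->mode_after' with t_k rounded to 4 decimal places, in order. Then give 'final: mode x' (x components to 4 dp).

1 1.2369 2->0
2 2.0368 0->1
3 3.1908 1->0
4 6.0335 0->1
final: 1 0.5304

Mode 2: guard c·x = 0.7349 hit at Δt = 1.2369 (t = 1.2369), x⁻ = (-0.7349) → reset → x⁺ = (-0.8528), jump to mode 0
Mode 0: guard c·x = 1.0084 hit at Δt = 0.7999 (t = 2.0368), x⁻ = (-1.0084) → reset → x⁺ = (-0.9784), jump to mode 1
Mode 1: guard c·x = 0.9852 hit at Δt = 1.1540 (t = 3.1908), x⁻ = (0.9852) → reset → x⁺ = (1.4348), jump to mode 0
Mode 0: guard c·x = 1.0084 hit at Δt = 2.8427 (t = 6.0335), x⁻ = (-1.0084) → reset → x⁺ = (-0.9784), jump to mode 1
Mode 1: flow for 0.7261 to horizon, guard not reached → x = (0.5304)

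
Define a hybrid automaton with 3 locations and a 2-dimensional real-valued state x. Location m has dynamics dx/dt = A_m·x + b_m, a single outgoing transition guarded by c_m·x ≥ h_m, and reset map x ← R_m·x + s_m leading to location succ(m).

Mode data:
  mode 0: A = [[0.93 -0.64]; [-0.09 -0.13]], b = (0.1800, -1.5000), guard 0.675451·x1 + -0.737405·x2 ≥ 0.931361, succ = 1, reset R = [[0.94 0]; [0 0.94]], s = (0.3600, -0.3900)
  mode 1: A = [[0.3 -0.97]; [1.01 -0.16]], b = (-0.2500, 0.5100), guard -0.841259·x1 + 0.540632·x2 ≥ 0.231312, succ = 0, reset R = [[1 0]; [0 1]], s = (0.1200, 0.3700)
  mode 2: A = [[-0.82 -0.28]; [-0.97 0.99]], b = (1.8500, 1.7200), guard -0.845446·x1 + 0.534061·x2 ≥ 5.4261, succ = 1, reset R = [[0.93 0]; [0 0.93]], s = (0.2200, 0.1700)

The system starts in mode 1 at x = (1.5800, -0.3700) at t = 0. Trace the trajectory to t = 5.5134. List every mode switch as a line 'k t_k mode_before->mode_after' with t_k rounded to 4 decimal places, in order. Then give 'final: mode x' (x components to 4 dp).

1 1.1671 1->0
2 2.3171 0->1
3 3.4357 1->0
4 4.5984 0->1
final: 1 1.3757 1.9113

Mode 1: guard c·x = 0.2313 hit at Δt = 1.1671 (t = 1.1671), x⁻ = (0.8761, 1.7911) → reset → x⁺ = (0.9961, 2.1611), jump to mode 0
Mode 0: guard c·x = 0.9314 hit at Δt = 1.1500 (t = 2.3171), x⁻ = (1.5450, 0.1522) → reset → x⁺ = (1.8123, -0.2469), jump to mode 1
Mode 1: guard c·x = 0.2313 hit at Δt = 1.1186 (t = 3.4357), x⁻ = (1.0118, 2.0022) → reset → x⁺ = (1.1318, 2.3722), jump to mode 0
Mode 0: guard c·x = 0.9314 hit at Δt = 1.1627 (t = 4.5984), x⁻ = (1.7058, 0.2995) → reset → x⁺ = (1.9635, -0.1085), jump to mode 1
Mode 1: flow for 0.9150 to horizon, guard not reached → x = (1.3757, 1.9113)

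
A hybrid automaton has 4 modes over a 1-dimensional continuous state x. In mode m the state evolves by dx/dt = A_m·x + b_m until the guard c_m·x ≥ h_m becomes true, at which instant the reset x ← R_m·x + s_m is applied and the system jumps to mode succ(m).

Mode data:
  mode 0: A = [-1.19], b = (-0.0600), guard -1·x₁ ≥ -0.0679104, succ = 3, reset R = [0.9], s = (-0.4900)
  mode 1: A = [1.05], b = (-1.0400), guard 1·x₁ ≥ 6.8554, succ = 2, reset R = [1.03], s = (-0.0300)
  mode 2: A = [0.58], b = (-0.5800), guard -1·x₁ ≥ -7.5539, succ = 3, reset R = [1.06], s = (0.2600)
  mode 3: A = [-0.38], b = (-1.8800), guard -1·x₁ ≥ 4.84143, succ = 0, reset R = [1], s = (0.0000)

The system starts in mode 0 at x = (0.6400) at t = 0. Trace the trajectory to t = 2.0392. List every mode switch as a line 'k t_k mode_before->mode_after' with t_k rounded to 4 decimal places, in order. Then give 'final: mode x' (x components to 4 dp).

1 1.4822 0->3
final: 3 -1.2908

Mode 0: guard c·x = -0.0679 hit at Δt = 1.4822 (t = 1.4822), x⁻ = (0.0679) → reset → x⁺ = (-0.4289), jump to mode 3
Mode 3: flow for 0.5570 to horizon, guard not reached → x = (-1.2908)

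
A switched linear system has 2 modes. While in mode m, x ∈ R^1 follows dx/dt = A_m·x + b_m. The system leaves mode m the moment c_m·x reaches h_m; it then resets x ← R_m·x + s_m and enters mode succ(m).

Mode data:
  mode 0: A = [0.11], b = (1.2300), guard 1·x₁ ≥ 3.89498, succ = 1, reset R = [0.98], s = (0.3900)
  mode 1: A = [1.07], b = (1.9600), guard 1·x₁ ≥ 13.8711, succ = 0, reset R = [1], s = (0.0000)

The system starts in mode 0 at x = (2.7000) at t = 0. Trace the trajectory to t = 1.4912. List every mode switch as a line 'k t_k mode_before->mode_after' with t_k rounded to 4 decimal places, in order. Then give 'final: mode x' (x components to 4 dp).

1 0.7507 0->1
final: 1 11.5053

Mode 0: guard c·x = 3.8950 hit at Δt = 0.7507 (t = 0.7507), x⁻ = (3.8950) → reset → x⁺ = (4.2071), jump to mode 1
Mode 1: flow for 0.7405 to horizon, guard not reached → x = (11.5053)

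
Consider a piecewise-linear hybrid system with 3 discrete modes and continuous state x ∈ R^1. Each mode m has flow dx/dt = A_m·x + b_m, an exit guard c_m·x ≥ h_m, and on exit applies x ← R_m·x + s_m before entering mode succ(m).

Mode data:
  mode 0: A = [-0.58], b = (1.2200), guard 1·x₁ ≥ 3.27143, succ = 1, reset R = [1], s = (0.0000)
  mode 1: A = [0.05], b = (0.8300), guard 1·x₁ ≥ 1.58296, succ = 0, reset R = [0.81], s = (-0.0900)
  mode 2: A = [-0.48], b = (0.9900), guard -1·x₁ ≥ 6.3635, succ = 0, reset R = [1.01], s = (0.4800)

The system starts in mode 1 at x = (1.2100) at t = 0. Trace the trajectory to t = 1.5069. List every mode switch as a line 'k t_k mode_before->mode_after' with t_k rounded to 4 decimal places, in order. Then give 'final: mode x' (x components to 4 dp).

1 0.4145 1->0
final: 0 1.6199

Mode 1: guard c·x = 1.5830 hit at Δt = 0.4145 (t = 0.4145), x⁻ = (1.5830) → reset → x⁺ = (1.1922), jump to mode 0
Mode 0: flow for 1.0924 to horizon, guard not reached → x = (1.6199)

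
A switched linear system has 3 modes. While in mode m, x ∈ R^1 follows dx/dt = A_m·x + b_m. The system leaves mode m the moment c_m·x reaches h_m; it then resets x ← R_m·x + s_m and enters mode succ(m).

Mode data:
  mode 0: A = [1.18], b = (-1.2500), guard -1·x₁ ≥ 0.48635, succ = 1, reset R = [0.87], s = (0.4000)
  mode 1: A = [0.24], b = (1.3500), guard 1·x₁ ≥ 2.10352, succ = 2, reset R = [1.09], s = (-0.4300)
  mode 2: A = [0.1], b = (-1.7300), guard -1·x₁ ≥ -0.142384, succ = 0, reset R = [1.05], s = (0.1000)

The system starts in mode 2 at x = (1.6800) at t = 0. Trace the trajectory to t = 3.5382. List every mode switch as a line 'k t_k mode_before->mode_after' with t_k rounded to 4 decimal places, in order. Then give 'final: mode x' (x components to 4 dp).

1 0.9389 2->0
2 1.4867 0->1
3 2.8276 1->2
final: 2 0.7260

Mode 2: guard c·x = -0.1424 hit at Δt = 0.9389 (t = 0.9389), x⁻ = (0.1424) → reset → x⁺ = (0.2495), jump to mode 0
Mode 0: guard c·x = 0.4864 hit at Δt = 0.5478 (t = 1.4867), x⁻ = (-0.4864) → reset → x⁺ = (-0.0231), jump to mode 1
Mode 1: guard c·x = 2.1035 hit at Δt = 1.3409 (t = 2.8276), x⁻ = (2.1035) → reset → x⁺ = (1.8628), jump to mode 2
Mode 2: flow for 0.7106 to horizon, guard not reached → x = (0.7260)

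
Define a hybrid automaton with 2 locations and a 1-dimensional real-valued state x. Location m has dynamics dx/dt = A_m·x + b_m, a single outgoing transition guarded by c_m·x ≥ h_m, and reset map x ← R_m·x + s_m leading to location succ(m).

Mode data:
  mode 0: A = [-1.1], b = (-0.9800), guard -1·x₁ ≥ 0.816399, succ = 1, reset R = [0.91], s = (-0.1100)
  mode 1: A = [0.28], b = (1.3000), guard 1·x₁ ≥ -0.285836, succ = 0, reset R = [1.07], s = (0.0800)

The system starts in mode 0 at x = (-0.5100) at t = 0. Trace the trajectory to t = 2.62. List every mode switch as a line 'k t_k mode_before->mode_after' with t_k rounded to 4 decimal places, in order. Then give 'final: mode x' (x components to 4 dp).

Mode 0: guard c·x = 0.8164 hit at Δt = 1.4833 (t = 1.4833), x⁻ = (-0.8164) → reset → x⁺ = (-0.8529), jump to mode 1
Mode 1: guard c·x = -0.2858 hit at Δt = 0.4980 (t = 1.9813), x⁻ = (-0.2858) → reset → x⁺ = (-0.2258), jump to mode 0
Mode 0: flow for 0.6387 to horizon, guard not reached → x = (-0.5615)

1 1.4833 0->1
2 1.9813 1->0
final: 0 -0.5615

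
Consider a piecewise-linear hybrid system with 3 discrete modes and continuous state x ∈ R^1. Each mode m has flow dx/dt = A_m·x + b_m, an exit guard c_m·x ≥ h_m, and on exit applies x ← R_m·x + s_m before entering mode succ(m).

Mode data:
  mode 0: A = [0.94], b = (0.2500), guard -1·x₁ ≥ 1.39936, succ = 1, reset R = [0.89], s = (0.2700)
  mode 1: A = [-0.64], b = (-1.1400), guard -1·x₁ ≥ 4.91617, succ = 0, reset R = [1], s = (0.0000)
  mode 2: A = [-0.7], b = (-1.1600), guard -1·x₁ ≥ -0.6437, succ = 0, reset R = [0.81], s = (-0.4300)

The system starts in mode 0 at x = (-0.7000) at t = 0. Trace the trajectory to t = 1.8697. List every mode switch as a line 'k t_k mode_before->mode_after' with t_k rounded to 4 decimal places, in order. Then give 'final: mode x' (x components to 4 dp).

1 1.0211 0->1
final: 1 -1.3131

Mode 0: guard c·x = 1.3994 hit at Δt = 1.0211 (t = 1.0211), x⁻ = (-1.3994) → reset → x⁺ = (-0.9754), jump to mode 1
Mode 1: flow for 0.8486 to horizon, guard not reached → x = (-1.3131)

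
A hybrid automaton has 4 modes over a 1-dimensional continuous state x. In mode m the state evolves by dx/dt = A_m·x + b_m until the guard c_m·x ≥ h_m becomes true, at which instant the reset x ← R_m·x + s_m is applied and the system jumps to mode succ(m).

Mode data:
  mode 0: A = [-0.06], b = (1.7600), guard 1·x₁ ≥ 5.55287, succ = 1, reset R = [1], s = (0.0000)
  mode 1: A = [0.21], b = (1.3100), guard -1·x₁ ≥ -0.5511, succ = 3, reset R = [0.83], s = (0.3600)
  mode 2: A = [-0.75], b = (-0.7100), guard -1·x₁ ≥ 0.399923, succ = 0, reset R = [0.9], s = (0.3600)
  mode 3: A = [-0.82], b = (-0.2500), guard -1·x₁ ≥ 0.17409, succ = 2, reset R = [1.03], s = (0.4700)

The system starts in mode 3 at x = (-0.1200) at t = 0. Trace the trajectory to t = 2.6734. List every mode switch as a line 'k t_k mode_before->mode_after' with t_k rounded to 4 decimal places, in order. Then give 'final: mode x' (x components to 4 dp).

Mode 3: guard c·x = 0.1741 hit at Δt = 0.4221 (t = 0.4221), x⁻ = (-0.1741) → reset → x⁺ = (0.2907), jump to mode 2
Mode 2: guard c·x = 0.3999 hit at Δt = 1.0890 (t = 1.5111), x⁻ = (-0.3999) → reset → x⁺ = (0.0001), jump to mode 0
Mode 0: flow for 1.1623 to horizon, guard not reached → x = (1.9760)

1 0.4221 3->2
2 1.5111 2->0
final: 0 1.9760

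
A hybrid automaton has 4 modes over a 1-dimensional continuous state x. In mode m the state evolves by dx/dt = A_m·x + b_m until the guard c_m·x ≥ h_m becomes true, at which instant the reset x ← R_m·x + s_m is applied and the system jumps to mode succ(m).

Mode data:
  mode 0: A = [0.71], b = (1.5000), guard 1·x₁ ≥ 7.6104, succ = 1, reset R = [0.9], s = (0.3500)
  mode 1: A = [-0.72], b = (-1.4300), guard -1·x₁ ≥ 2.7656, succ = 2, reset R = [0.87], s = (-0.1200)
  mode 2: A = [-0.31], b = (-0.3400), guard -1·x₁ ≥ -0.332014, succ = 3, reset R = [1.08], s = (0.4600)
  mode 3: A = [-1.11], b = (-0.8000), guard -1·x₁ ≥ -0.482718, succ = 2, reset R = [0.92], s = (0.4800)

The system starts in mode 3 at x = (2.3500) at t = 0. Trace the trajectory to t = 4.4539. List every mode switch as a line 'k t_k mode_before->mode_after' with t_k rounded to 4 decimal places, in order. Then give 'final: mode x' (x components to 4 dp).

1 0.8439 3->2
2 1.9623 2->3
3 2.1840 3->2
4 3.3024 2->3
5 3.5242 3->2
final: 2 0.4181

Mode 3: guard c·x = -0.4827 hit at Δt = 0.8439 (t = 0.8439), x⁻ = (0.4827) → reset → x⁺ = (0.9241), jump to mode 2
Mode 2: guard c·x = -0.3320 hit at Δt = 1.1184 (t = 1.9623), x⁻ = (0.3320) → reset → x⁺ = (0.8186), jump to mode 3
Mode 3: guard c·x = -0.4827 hit at Δt = 0.2217 (t = 2.1840), x⁻ = (0.4827) → reset → x⁺ = (0.9241), jump to mode 2
Mode 2: guard c·x = -0.3320 hit at Δt = 1.1184 (t = 3.3024), x⁻ = (0.3320) → reset → x⁺ = (0.8186), jump to mode 3
Mode 3: guard c·x = -0.4827 hit at Δt = 0.2217 (t = 3.5242), x⁻ = (0.4827) → reset → x⁺ = (0.9241), jump to mode 2
Mode 2: flow for 0.9297 to horizon, guard not reached → x = (0.4181)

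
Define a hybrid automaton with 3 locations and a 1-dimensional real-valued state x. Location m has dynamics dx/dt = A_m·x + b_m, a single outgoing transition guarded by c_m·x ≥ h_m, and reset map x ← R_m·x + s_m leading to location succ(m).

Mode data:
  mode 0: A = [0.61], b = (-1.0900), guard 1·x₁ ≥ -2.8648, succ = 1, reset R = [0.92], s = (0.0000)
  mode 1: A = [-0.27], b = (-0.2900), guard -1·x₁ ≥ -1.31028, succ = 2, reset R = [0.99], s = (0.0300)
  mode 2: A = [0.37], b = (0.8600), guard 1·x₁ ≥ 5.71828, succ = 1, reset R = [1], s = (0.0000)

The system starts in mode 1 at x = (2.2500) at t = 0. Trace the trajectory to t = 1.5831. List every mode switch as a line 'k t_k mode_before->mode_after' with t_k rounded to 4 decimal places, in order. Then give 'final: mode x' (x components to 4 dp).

Mode 1: guard c·x = -1.3103 hit at Δt = 1.2306 (t = 1.2306), x⁻ = (1.3103) → reset → x⁺ = (1.3272), jump to mode 2
Mode 2: flow for 0.3525 to horizon, guard not reached → x = (1.8359)

1 1.2306 1->2
final: 2 1.8359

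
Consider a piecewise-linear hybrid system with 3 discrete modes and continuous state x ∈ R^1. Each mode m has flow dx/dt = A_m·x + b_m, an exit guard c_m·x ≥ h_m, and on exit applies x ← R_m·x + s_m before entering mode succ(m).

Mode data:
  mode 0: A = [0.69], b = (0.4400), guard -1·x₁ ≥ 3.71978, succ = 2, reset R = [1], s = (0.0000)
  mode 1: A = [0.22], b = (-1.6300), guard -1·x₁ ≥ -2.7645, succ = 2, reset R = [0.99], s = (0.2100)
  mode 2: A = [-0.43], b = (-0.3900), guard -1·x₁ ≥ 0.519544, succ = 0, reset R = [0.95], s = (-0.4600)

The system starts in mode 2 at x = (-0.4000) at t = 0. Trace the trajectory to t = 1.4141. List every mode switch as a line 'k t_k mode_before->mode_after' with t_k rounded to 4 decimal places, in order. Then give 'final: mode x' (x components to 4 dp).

1 0.6254 2->0
final: 0 -1.1820

Mode 2: guard c·x = 0.5195 hit at Δt = 0.6254 (t = 0.6254), x⁻ = (-0.5195) → reset → x⁺ = (-0.9536), jump to mode 0
Mode 0: flow for 0.7887 to horizon, guard not reached → x = (-1.1820)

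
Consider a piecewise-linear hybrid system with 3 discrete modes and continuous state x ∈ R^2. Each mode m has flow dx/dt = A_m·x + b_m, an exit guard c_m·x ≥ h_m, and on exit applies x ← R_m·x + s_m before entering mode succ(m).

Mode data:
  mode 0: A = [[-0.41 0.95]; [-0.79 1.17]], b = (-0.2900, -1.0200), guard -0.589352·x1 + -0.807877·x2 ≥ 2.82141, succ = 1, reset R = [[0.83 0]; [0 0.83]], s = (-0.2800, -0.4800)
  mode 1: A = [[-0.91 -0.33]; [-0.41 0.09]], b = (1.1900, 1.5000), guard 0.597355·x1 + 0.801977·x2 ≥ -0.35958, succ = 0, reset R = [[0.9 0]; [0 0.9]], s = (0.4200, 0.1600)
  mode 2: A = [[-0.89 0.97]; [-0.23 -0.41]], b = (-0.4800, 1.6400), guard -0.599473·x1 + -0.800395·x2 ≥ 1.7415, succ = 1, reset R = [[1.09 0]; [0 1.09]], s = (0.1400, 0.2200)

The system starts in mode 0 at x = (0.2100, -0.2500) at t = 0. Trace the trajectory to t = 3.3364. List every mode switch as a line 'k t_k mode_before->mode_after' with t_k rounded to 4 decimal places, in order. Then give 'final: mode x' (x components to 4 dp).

1 1.0515 0->1
2 2.2328 1->0
3 2.9006 0->1
final: 1 0.3619 -2.5896

Mode 0: guard c·x = 2.8214 hit at Δt = 1.0515 (t = 1.0515), x⁻ = (-1.2214, -2.6014) → reset → x⁺ = (-1.2937, -2.6392), jump to mode 1
Mode 1: guard c·x = -0.3596 hit at Δt = 1.1813 (t = 2.2328), x⁻ = (0.8118, -1.0530) → reset → x⁺ = (1.1506, -0.7877), jump to mode 0
Mode 0: guard c·x = 2.8214 hit at Δt = 0.6678 (t = 2.9006), x⁻ = (-0.3847, -3.2118) → reset → x⁺ = (-0.5993, -3.1458), jump to mode 1
Mode 1: flow for 0.4358 to horizon, guard not reached → x = (0.3619, -2.5896)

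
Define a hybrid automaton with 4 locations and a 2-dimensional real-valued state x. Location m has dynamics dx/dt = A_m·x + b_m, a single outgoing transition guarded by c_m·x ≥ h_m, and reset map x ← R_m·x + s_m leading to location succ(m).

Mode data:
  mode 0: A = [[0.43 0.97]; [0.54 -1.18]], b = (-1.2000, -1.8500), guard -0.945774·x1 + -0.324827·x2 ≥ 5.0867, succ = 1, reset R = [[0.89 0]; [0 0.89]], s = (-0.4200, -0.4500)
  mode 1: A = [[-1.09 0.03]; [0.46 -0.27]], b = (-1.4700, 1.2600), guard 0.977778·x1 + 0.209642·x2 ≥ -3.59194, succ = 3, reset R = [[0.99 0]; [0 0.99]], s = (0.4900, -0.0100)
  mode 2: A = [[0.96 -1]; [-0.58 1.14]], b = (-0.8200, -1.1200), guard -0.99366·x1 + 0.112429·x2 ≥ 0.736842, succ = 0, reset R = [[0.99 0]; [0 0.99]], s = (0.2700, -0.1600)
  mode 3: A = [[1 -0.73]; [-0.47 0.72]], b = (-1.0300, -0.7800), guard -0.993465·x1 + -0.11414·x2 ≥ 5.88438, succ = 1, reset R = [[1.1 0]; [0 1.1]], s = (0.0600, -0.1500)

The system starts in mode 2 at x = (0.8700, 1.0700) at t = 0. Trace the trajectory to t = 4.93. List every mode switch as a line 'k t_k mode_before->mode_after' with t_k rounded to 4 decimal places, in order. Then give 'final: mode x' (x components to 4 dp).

1 0.9801 2->0
2 2.4820 0->1
3 3.0068 1->3
4 3.9988 3->1
final: 1 -3.1159 -3.4523

Mode 2: guard c·x = 0.7368 hit at Δt = 0.9801 (t = 0.9801), x⁻ = (-0.6412, 0.8867) → reset → x⁺ = (-0.3648, 0.7178), jump to mode 0
Mode 0: guard c·x = 5.0867 hit at Δt = 1.5019 (t = 2.4820), x⁻ = (-4.6389, -2.1530) → reset → x⁺ = (-4.5486, -2.3662), jump to mode 1
Mode 1: guard c·x = -3.5919 hit at Δt = 0.5248 (t = 3.0068), x⁻ = (-3.1828, -2.2890) → reset → x⁺ = (-2.6610, -2.2761), jump to mode 3
Mode 3: guard c·x = 5.8844 hit at Δt = 0.9920 (t = 3.9988), x⁻ = (-5.5534, -3.2175) → reset → x⁺ = (-6.0488, -3.6893), jump to mode 1
Mode 1: flow for 0.9312 to horizon, guard not reached → x = (-3.1159, -3.4523)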